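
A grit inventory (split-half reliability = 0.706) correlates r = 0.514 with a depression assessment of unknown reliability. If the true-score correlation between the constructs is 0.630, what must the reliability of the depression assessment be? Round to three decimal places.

r_true = r_obs / √(r_xx · r_yy) ⇒ 0.630 = 0.514 / √(0.706 · r_yy).
√(0.706 · r_yy) = 0.514 / 0.630 = 0.8159; 0.706 · r_yy = 0.6657; r_yy = 0.6657 / 0.706 ≈ 0.943.

0.943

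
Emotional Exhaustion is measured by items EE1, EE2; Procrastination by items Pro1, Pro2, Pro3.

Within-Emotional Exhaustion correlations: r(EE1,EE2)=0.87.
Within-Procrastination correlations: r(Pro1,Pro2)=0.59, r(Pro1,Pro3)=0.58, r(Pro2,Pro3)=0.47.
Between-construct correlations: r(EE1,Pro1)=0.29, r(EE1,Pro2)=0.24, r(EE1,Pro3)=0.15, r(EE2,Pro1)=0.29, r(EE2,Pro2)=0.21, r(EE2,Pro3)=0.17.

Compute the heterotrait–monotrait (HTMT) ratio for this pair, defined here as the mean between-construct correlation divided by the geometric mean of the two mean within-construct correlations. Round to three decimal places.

Between-construct mean = 1.35/6 = 0.2250.
Mean within-EE = 0.87/1 = 0.8700; mean within-Pro = 1.64/3 = 0.5467.
Geometric mean = √(0.8700 × 0.5467) = 0.6897.
HTMT = 0.2250 / 0.6897 = 0.326.

0.326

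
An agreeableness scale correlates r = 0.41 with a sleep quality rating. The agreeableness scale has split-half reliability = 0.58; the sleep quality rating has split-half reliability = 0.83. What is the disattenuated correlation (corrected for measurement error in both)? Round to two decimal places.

0.59

r_true = r_obs / √(r_xx · r_yy) = 0.41 / √(0.58 × 0.83) = 0.41 / √0.4814 = 0.41 / 0.6938 ≈ 0.59.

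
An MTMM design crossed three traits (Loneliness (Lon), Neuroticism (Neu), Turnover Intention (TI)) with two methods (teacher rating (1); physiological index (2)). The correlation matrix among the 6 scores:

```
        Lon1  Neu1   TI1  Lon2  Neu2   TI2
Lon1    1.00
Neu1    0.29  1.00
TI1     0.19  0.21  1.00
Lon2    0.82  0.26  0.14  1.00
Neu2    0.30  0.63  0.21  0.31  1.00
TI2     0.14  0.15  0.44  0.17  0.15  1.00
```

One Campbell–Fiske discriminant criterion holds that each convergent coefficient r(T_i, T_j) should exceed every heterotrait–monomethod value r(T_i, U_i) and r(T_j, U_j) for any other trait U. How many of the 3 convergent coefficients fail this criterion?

0

Checking each validity diagonal entry against its comparison values:
Lon (methods 1·2): 0.82 vs {0.29, 0.31, 0.19, 0.17} → pass.
Neu (methods 1·2): 0.63 vs {0.29, 0.31, 0.21, 0.15} → pass.
TI (methods 1·2): 0.44 vs {0.19, 0.17, 0.21, 0.15} → pass.
0 of 3 fail.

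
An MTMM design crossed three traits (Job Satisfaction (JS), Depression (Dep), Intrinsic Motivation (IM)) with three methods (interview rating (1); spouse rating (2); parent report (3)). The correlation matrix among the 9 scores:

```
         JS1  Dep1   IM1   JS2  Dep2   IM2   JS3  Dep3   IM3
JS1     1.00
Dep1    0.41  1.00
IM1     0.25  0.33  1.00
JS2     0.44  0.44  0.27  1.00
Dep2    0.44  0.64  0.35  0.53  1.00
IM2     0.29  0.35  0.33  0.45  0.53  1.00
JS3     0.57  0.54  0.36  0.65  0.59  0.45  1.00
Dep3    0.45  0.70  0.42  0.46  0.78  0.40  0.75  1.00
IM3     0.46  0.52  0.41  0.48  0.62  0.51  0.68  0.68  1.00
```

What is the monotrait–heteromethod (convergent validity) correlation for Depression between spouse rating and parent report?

Same trait (Dep), different methods: r(Dep2, Dep3) = 0.78.

0.78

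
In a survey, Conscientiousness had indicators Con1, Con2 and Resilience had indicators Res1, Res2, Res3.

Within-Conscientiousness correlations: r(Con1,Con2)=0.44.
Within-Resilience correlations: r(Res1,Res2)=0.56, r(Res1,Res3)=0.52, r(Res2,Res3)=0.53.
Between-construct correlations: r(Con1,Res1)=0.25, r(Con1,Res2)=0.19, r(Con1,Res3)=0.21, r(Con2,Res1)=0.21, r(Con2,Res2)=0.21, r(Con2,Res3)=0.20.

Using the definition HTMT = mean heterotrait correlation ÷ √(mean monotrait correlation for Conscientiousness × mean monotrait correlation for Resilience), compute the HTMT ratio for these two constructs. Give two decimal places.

Mean between = 1.27/6 = 0.2117.
Mean within-Con = 0.44/1 = 0.4400; mean within-Res = 1.61/3 = 0.5367.
Geometric mean = √(0.4400 × 0.5367) = 0.4860.
HTMT = 0.2117 / 0.4860 = 0.44.

0.44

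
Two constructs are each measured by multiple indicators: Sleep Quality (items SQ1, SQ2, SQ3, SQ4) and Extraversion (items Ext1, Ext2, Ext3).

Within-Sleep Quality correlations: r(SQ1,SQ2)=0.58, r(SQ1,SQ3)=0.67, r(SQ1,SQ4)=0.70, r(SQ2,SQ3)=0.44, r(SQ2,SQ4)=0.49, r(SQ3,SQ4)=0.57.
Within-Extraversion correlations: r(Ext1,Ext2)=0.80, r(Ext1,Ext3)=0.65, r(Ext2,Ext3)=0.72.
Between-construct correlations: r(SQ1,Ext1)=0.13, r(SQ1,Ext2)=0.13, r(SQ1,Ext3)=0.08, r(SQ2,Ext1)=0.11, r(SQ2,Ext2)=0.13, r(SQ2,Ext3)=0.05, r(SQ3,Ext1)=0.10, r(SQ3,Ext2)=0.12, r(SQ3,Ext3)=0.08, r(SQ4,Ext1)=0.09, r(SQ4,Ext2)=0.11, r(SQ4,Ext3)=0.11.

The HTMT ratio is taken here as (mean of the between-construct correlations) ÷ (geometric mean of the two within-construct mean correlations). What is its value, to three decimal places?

0.160

Between-construct mean = 1.24/12 = 0.1033.
Mean within-SQ = 3.45/6 = 0.5750; mean within-Ext = 2.17/3 = 0.7233.
Geometric mean = √(0.5750 × 0.7233) = 0.6449.
HTMT = 0.1033 / 0.6449 = 0.160.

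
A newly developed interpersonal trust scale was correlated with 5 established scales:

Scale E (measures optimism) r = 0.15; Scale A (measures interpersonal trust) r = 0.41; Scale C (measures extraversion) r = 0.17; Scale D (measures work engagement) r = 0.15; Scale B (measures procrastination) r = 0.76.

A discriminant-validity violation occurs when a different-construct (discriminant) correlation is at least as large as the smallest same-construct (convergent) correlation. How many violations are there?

Convergent (same construct = interpersonal trust): Scale A.
Smallest convergent = 0.41. Discriminant values: 0.15, 0.17, 0.15, 0.76; count ≥ 0.41 → 1.

1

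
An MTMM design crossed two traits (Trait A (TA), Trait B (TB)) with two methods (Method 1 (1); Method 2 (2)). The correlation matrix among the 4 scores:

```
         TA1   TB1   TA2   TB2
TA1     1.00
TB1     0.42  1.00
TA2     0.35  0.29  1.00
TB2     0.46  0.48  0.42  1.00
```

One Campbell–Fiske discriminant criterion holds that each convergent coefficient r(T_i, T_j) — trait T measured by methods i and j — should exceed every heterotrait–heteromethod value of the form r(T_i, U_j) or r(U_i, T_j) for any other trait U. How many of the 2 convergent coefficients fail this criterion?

1

Checking each validity diagonal entry against its comparison values:
TA (methods 1·2): 0.35 vs {0.46, 0.29} → fail.
TB (methods 1·2): 0.48 vs {0.29, 0.46} → pass.
1 of 2 fail.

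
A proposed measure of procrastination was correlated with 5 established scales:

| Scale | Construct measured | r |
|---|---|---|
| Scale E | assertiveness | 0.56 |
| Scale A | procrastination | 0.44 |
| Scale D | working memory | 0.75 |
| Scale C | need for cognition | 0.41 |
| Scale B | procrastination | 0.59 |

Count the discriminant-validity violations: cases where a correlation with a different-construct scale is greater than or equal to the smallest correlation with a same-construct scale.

Convergent (same construct = procrastination): Scale A, Scale B.
Smallest convergent = 0.44. Discriminant values: 0.56, 0.75, 0.41; count ≥ 0.44 → 2.

2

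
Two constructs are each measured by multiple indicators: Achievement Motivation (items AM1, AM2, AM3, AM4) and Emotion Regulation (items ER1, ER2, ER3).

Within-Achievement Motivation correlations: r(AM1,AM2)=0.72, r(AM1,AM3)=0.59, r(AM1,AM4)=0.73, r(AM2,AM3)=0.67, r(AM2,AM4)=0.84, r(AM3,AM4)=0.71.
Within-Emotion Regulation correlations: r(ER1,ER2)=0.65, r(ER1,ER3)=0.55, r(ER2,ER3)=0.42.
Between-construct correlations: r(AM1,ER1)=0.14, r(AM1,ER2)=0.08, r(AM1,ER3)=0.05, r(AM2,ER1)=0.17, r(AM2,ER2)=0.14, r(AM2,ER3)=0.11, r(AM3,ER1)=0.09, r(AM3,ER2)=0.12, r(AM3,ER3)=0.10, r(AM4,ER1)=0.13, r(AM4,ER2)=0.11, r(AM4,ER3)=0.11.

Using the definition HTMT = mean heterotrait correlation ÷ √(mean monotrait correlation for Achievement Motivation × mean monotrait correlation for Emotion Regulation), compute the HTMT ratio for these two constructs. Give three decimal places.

Mean between = 1.35/12 = 0.1125.
Mean within-AM = 4.26/6 = 0.7100; mean within-ER = 1.62/3 = 0.5400.
Geometric mean = √(0.7100 × 0.5400) = 0.6192.
HTMT = 0.1125 / 0.6192 = 0.182.

0.182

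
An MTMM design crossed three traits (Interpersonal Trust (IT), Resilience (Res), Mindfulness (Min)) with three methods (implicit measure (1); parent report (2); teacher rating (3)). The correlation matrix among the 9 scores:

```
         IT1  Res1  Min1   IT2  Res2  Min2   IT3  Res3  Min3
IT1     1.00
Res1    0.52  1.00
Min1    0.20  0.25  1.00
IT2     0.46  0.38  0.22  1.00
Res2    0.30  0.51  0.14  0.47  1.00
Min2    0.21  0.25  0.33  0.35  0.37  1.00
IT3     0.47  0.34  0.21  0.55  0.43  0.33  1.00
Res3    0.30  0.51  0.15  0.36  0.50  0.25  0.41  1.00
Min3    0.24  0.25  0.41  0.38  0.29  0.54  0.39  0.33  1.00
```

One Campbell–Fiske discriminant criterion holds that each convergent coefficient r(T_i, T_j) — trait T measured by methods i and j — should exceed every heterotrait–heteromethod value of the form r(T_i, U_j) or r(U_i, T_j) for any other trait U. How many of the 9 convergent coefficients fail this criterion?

Checking each validity diagonal entry against its comparison values:
IT (methods 1·2): 0.46 vs {0.30, 0.38, 0.21, 0.22} → pass.
IT (methods 1·3): 0.47 vs {0.30, 0.34, 0.24, 0.21} → pass.
IT (methods 2·3): 0.55 vs {0.36, 0.43, 0.38, 0.33} → pass.
Res (methods 1·2): 0.51 vs {0.38, 0.30, 0.25, 0.14} → pass.
Res (methods 1·3): 0.51 vs {0.34, 0.30, 0.25, 0.15} → pass.
Res (methods 2·3): 0.50 vs {0.43, 0.36, 0.29, 0.25} → pass.
Min (methods 1·2): 0.33 vs {0.22, 0.21, 0.14, 0.25} → pass.
Min (methods 1·3): 0.41 vs {0.21, 0.24, 0.15, 0.25} → pass.
Min (methods 2·3): 0.54 vs {0.33, 0.38, 0.25, 0.29} → pass.
0 of 9 fail.

0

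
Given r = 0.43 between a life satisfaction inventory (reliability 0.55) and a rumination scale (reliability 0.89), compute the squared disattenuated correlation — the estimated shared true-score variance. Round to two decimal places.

0.38

Disattenuated r = 0.43 / √(0.55 × 0.89) = 0.43 / 0.6996 = 0.6146.
Shared true-score variance = 0.6146² = 0.3777 ≈ 0.38.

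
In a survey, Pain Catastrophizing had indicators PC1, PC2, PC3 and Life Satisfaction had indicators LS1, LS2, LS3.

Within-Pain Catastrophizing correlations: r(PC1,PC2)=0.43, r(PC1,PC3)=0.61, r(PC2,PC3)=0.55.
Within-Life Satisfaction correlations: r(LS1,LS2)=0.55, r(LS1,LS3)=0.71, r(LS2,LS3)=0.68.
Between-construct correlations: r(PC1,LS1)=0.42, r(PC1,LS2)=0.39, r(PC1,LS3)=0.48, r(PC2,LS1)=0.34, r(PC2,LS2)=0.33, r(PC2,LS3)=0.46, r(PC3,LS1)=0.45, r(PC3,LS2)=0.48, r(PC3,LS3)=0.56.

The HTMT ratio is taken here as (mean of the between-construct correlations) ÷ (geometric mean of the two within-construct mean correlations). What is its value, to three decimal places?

0.742

Between-construct mean = 3.91/9 = 0.4344.
Mean within-PC = 1.59/3 = 0.5300; mean within-LS = 1.94/3 = 0.6467.
Geometric mean = √(0.5300 × 0.6467) = 0.5854.
HTMT = 0.4344 / 0.5854 = 0.742.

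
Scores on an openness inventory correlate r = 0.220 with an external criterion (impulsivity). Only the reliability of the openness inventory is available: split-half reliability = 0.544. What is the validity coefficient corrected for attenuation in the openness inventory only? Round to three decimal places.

Single correction: r_c = r_obs / √r_xx = 0.220 / √0.544 = 0.220 / 0.7376 ≈ 0.298.

0.298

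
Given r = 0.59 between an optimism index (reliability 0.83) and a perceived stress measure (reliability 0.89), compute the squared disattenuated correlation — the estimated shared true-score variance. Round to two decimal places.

0.47

Disattenuated r = 0.59 / √(0.83 × 0.89) = 0.59 / 0.8595 = 0.6864.
Shared true-score variance = 0.6864² = 0.4711 ≈ 0.47.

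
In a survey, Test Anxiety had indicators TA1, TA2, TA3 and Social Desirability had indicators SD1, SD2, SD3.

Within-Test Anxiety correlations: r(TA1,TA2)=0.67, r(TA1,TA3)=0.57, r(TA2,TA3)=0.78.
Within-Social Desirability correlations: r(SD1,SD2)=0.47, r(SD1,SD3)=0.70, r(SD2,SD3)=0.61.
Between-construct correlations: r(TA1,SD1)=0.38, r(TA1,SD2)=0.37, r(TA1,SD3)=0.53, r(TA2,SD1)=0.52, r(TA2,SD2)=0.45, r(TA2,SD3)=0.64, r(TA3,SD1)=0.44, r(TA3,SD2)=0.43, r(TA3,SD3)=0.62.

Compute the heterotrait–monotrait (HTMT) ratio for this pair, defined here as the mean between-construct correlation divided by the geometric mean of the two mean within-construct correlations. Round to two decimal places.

Between-construct mean = 4.38/9 = 0.4867.
Mean within-TA = 2.02/3 = 0.6733; mean within-SD = 1.78/3 = 0.5933.
Geometric mean = √(0.6733 × 0.5933) = 0.6320.
HTMT = 0.4867 / 0.6320 = 0.77.

0.77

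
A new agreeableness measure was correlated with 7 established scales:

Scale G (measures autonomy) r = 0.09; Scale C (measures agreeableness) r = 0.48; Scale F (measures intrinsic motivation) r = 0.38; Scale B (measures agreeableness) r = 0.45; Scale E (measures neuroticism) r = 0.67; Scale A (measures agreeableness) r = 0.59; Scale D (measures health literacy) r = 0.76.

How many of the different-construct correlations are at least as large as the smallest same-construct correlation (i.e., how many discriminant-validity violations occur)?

Convergent (same construct = agreeableness): Scale C, Scale B, Scale A.
Smallest convergent = 0.45. Discriminant values: 0.09, 0.38, 0.67, 0.76; count ≥ 0.45 → 2.

2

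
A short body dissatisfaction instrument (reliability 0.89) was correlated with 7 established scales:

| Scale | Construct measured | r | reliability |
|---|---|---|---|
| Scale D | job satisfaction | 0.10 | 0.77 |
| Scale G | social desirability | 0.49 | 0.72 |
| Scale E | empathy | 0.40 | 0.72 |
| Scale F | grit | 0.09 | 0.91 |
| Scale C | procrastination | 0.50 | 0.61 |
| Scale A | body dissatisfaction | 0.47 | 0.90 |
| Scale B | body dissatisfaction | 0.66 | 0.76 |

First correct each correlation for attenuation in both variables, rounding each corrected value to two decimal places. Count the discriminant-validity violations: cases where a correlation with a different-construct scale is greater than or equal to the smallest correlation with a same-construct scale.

Disattenuated r (r / √(r_scale · r_new)):
  Scale D (disc): 0.10 / √(0.77·0.89) = 0.12
  Scale G (disc): 0.49 / √(0.72·0.89) = 0.61
  Scale E (disc): 0.40 / √(0.72·0.89) = 0.50
  Scale F (disc): 0.09 / √(0.91·0.89) = 0.10
  Scale C (disc): 0.50 / √(0.61·0.89) = 0.68
  Scale A (conv): 0.47 / √(0.90·0.89) = 0.53
  Scale B (conv): 0.66 / √(0.76·0.89) = 0.80
Smallest convergent = 0.53. Discriminant values: 0.12, 0.61, 0.50, 0.10, 0.68; count ≥ 0.53 → 2.

2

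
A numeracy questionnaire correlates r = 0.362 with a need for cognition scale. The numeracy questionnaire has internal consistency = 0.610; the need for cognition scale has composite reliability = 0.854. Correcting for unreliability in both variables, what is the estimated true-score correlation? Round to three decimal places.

0.502

r_true = r_obs / √(r_xx · r_yy) = 0.362 / √(0.610 × 0.854) = 0.362 / √0.520940 = 0.362 / 0.7218 ≈ 0.502.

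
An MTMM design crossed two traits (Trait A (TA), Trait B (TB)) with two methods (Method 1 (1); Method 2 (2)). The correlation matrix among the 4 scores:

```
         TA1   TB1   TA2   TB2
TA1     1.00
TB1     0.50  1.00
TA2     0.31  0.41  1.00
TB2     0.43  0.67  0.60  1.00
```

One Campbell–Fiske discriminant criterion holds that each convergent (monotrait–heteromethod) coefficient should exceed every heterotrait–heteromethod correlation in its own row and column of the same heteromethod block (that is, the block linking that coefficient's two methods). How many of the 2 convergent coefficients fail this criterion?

1

Checking each validity diagonal entry against its comparison values:
TA (methods 1·2): 0.31 vs {0.43, 0.41} → fail.
TB (methods 1·2): 0.67 vs {0.41, 0.43} → pass.
1 of 2 fail.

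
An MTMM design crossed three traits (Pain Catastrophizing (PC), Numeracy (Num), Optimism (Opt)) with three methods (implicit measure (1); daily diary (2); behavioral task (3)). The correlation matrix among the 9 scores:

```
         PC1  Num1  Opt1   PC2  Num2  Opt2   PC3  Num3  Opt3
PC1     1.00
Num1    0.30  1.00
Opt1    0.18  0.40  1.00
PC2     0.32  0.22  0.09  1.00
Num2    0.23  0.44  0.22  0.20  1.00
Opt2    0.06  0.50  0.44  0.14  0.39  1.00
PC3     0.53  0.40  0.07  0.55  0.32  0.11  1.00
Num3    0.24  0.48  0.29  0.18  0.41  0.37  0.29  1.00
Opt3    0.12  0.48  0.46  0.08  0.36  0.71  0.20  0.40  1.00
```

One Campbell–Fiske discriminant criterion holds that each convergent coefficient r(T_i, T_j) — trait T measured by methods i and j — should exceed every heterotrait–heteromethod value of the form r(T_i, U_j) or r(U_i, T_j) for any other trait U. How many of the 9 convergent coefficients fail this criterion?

4

Convergent coefficients and their comparison sets:
PC (methods 1·2): 0.32 vs {0.23, 0.22, 0.06, 0.09} → pass.
PC (methods 1·3): 0.53 vs {0.24, 0.40, 0.12, 0.07} → pass.
PC (methods 2·3): 0.55 vs {0.18, 0.32, 0.08, 0.11} → pass.
Num (methods 1·2): 0.44 vs {0.22, 0.23, 0.50, 0.22} → fail.
Num (methods 1·3): 0.48 vs {0.40, 0.24, 0.48, 0.29} → fail.
Num (methods 2·3): 0.41 vs {0.32, 0.18, 0.36, 0.37} → pass.
Opt (methods 1·2): 0.44 vs {0.09, 0.06, 0.22, 0.50} → fail.
Opt (methods 1·3): 0.46 vs {0.07, 0.12, 0.29, 0.48} → fail.
Opt (methods 2·3): 0.71 vs {0.11, 0.08, 0.37, 0.36} → pass.
4 of 9 fail.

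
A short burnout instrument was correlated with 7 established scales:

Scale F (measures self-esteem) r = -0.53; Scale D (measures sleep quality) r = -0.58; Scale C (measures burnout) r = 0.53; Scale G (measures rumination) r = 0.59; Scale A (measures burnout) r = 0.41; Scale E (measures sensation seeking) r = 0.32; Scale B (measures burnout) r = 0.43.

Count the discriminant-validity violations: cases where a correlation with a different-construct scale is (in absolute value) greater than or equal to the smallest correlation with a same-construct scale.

Convergent (same construct = burnout): Scale C, Scale A, Scale B.
Smallest convergent = 0.41. Discriminant |r|: 0.53, 0.58, 0.59, 0.32; count ≥ 0.41 → 3.

3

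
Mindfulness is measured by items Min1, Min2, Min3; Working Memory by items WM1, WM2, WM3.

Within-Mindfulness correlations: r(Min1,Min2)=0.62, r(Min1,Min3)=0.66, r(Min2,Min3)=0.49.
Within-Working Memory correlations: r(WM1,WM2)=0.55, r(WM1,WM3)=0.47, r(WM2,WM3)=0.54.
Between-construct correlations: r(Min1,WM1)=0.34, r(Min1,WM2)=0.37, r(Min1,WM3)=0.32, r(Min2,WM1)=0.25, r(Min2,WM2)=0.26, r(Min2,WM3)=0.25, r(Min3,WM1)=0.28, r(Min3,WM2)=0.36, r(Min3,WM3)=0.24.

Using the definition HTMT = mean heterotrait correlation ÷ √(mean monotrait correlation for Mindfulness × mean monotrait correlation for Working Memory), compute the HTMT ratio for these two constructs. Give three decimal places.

0.536

Mean heterotrait r = 2.67/9 = 0.2967.
Mean within-Min = 1.77/3 = 0.5900; mean within-WM = 1.56/3 = 0.5200.
Geometric mean = √(0.5900 × 0.5200) = 0.5539.
HTMT = 0.2967 / 0.5539 = 0.536.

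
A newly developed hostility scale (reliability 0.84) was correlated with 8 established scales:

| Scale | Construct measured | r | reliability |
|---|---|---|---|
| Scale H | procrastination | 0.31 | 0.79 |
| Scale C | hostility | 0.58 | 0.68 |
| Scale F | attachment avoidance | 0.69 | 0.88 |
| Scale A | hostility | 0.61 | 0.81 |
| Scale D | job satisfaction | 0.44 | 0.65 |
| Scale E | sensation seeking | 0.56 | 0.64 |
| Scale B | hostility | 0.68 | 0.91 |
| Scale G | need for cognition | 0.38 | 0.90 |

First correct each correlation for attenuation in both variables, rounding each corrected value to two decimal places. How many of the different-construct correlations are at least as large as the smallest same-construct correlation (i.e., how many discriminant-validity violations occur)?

Disattenuated r (r / √(r_scale · r_new)):
  Scale H (disc): 0.31 / √(0.79·0.84) = 0.38
  Scale C (conv): 0.58 / √(0.68·0.84) = 0.77
  Scale F (disc): 0.69 / √(0.88·0.84) = 0.80
  Scale A (conv): 0.61 / √(0.81·0.84) = 0.74
  Scale D (disc): 0.44 / √(0.65·0.84) = 0.60
  Scale E (disc): 0.56 / √(0.64·0.84) = 0.76
  Scale B (conv): 0.68 / √(0.91·0.84) = 0.78
  Scale G (disc): 0.38 / √(0.90·0.84) = 0.44
Smallest convergent = 0.74. Discriminant values: 0.38, 0.80, 0.60, 0.76, 0.44; count ≥ 0.74 → 2.

2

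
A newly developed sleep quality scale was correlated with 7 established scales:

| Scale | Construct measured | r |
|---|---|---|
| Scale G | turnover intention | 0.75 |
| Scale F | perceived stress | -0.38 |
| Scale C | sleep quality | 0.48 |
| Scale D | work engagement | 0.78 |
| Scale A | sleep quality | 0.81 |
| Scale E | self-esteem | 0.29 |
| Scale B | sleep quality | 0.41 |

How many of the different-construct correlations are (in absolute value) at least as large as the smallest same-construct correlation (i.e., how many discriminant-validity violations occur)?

Convergent (same construct = sleep quality): Scale C, Scale A, Scale B.
Smallest convergent = 0.41. Discriminant |r|: 0.75, 0.38, 0.78, 0.29; count ≥ 0.41 → 2.

2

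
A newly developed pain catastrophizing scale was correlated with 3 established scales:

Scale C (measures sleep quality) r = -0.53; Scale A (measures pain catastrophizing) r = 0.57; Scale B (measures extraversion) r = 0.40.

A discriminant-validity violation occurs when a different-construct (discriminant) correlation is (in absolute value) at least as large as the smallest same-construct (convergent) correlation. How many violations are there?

0

Convergent (same construct = pain catastrophizing): Scale A.
Smallest convergent = 0.57. Discriminant |r|: 0.53, 0.40; count ≥ 0.57 → 0.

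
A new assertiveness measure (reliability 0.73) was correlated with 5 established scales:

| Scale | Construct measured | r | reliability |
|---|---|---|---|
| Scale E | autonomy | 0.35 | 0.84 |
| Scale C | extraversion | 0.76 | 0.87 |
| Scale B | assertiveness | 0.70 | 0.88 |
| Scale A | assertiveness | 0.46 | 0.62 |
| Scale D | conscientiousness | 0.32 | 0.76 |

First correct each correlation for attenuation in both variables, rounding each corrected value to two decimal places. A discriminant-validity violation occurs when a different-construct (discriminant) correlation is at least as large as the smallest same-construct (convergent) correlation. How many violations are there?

Disattenuated r (r / √(r_scale · r_new)):
  Scale E (disc): 0.35 / √(0.84·0.73) = 0.45
  Scale C (disc): 0.76 / √(0.87·0.73) = 0.95
  Scale B (conv): 0.70 / √(0.88·0.73) = 0.87
  Scale A (conv): 0.46 / √(0.62·0.73) = 0.68
  Scale D (disc): 0.32 / √(0.76·0.73) = 0.43
Smallest convergent = 0.68. Discriminant values: 0.45, 0.95, 0.43; count ≥ 0.68 → 1.

1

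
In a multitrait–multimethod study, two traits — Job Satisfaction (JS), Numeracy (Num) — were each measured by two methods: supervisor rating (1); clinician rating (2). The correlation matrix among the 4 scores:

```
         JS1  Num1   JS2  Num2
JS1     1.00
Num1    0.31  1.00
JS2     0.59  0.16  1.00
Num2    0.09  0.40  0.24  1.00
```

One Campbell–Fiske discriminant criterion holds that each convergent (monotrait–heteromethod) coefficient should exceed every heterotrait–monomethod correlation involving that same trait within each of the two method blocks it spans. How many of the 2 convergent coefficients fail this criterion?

0

Each convergent coefficient versus the relevant comparison correlations:
JS (methods 1·2): 0.59 vs {0.31, 0.24} → pass.
Num (methods 1·2): 0.40 vs {0.31, 0.24} → pass.
0 of 2 fail.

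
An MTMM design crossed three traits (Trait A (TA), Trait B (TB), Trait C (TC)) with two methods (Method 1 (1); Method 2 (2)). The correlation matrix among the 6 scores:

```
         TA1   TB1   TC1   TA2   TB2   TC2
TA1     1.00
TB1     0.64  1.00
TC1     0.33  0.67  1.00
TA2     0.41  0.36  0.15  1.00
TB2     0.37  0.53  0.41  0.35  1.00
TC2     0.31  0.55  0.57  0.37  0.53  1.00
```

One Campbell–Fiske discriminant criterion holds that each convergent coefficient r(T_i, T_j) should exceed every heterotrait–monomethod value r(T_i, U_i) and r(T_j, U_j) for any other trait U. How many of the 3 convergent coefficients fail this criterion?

Convergent coefficients and their comparison sets:
TA (methods 1·2): 0.41 vs {0.64, 0.35, 0.33, 0.37} → fail.
TB (methods 1·2): 0.53 vs {0.64, 0.35, 0.67, 0.53} → fail.
TC (methods 1·2): 0.57 vs {0.33, 0.37, 0.67, 0.53} → fail.
3 of 3 fail.

3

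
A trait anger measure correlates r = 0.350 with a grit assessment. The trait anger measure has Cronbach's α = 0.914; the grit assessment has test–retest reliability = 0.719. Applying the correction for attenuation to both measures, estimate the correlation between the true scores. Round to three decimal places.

r_true = r_obs / √(r_xx · r_yy) = 0.350 / √(0.914 × 0.719) = 0.350 / √0.657166 = 0.350 / 0.8107 ≈ 0.432.

0.432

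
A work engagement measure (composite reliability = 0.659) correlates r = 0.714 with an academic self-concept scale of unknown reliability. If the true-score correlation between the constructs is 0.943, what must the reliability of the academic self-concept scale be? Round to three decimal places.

0.870

r_true = r_obs / √(r_xx · r_yy) ⇒ 0.943 = 0.714 / √(0.659 · r_yy).
√(0.659 · r_yy) = 0.714 / 0.943 = 0.7572; 0.659 · r_yy = 0.5734; r_yy = 0.5734 / 0.659 ≈ 0.870.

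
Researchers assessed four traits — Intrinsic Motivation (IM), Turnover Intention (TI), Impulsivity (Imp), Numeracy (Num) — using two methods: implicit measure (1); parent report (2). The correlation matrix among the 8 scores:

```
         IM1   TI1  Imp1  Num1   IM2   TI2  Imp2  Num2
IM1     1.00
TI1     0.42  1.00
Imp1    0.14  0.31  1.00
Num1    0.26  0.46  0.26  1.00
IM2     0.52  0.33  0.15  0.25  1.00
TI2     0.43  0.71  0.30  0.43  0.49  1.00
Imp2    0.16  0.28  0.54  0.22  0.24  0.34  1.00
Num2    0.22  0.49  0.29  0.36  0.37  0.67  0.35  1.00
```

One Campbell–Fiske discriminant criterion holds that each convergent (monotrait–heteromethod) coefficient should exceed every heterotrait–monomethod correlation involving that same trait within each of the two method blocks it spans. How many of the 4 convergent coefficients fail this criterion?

Each convergent coefficient versus the relevant comparison correlations:
IM (methods 1·2): 0.52 vs {0.42, 0.49, 0.14, 0.24, 0.26, 0.37} → pass.
TI (methods 1·2): 0.71 vs {0.42, 0.49, 0.31, 0.34, 0.46, 0.67} → pass.
Imp (methods 1·2): 0.54 vs {0.14, 0.24, 0.31, 0.34, 0.26, 0.35} → pass.
Num (methods 1·2): 0.36 vs {0.26, 0.37, 0.46, 0.67, 0.26, 0.35} → fail.
1 of 4 fail.

1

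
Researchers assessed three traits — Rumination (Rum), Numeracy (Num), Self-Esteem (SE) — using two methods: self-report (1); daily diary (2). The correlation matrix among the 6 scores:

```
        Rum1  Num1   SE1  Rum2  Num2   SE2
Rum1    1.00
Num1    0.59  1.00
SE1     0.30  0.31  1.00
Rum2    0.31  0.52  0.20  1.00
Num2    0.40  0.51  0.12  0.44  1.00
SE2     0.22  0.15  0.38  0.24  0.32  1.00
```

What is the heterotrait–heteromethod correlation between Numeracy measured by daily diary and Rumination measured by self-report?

Different traits and methods: r(Num2, Rum1) = 0.40.

0.40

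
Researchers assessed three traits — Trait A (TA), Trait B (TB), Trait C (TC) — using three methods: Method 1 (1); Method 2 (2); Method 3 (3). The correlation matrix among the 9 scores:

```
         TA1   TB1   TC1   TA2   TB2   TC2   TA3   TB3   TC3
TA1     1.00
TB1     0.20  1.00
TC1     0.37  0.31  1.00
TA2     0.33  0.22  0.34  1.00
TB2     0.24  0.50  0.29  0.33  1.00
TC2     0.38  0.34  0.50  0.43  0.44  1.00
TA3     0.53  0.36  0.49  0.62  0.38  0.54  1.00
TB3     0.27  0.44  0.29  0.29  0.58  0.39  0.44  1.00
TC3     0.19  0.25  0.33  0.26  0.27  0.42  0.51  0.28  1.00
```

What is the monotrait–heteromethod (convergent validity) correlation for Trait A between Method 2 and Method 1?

Same trait (TA), different methods: r(TA2, TA1) = 0.33.

0.33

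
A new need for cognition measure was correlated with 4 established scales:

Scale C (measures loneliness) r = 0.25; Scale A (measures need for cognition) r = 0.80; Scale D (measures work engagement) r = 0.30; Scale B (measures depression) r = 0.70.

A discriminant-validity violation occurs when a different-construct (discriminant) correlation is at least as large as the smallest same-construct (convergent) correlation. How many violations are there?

0

Convergent (same construct = need for cognition): Scale A.
Smallest convergent = 0.80. Discriminant values: 0.25, 0.30, 0.70; count ≥ 0.80 → 0.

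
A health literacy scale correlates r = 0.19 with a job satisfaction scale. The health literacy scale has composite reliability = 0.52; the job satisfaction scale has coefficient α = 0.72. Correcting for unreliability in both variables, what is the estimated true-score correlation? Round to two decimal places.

r_true = r_obs / √(r_xx · r_yy) = 0.19 / √(0.52 × 0.72) = 0.19 / √0.3744 = 0.19 / 0.6119 ≈ 0.31.

0.31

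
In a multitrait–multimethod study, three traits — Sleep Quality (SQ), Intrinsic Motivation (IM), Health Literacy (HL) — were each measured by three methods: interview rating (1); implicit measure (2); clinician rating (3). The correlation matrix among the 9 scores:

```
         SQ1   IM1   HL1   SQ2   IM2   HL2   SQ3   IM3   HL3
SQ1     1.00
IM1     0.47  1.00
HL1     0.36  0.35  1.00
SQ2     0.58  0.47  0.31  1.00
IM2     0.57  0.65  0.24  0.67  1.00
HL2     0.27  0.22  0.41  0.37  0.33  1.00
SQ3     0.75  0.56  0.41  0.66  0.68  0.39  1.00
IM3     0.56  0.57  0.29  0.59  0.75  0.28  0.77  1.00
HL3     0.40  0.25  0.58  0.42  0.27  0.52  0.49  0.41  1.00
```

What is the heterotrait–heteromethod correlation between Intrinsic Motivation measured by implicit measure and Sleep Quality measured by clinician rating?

Different traits and methods: r(IM2, SQ3) = 0.68.

0.68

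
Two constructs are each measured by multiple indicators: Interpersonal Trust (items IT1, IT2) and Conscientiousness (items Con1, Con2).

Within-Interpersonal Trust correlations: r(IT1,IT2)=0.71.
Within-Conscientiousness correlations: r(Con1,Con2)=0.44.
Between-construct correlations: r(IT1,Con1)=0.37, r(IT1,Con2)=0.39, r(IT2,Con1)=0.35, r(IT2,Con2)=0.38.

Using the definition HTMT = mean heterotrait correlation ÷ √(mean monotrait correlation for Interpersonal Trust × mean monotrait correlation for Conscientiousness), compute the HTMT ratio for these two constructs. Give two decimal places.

Between-construct mean = 1.49/4 = 0.3725.
Mean within-IT = 0.71/1 = 0.7100; mean within-Con = 0.44/1 = 0.4400.
Geometric mean = √(0.7100 × 0.4400) = 0.5589.
HTMT = 0.3725 / 0.5589 = 0.67.

0.67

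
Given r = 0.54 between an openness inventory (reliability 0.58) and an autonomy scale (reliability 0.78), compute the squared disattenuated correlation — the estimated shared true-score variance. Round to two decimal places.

Disattenuated r = 0.54 / √(0.58 × 0.78) = 0.54 / 0.6726 = 0.8029.
Shared true-score variance = 0.8029² = 0.6446 ≈ 0.64.

0.64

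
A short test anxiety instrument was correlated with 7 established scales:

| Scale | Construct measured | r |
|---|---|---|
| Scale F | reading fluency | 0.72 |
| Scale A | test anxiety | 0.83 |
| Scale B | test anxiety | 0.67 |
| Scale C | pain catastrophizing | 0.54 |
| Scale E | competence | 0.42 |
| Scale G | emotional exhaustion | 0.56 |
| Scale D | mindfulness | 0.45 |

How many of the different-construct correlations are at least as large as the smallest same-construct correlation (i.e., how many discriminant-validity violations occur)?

Convergent (same construct = test anxiety): Scale A, Scale B.
Smallest convergent = 0.67. Discriminant values: 0.72, 0.54, 0.42, 0.56, 0.45; count ≥ 0.67 → 1.

1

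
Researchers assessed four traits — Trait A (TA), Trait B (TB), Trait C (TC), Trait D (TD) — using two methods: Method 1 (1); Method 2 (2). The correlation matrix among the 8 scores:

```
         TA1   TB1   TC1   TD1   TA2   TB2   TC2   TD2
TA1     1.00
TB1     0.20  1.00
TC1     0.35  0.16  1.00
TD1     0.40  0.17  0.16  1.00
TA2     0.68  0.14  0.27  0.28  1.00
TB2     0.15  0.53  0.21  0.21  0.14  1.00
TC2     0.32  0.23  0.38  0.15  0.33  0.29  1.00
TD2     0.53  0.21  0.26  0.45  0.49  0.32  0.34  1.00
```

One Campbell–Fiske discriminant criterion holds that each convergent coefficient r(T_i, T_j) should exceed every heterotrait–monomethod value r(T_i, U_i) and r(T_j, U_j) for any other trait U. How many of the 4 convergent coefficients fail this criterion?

1

Checking each validity diagonal entry against its comparison values:
TA (methods 1·2): 0.68 vs {0.20, 0.14, 0.35, 0.33, 0.40, 0.49} → pass.
TB (methods 1·2): 0.53 vs {0.20, 0.14, 0.16, 0.29, 0.17, 0.32} → pass.
TC (methods 1·2): 0.38 vs {0.35, 0.33, 0.16, 0.29, 0.16, 0.34} → pass.
TD (methods 1·2): 0.45 vs {0.40, 0.49, 0.17, 0.32, 0.16, 0.34} → fail.
1 of 4 fail.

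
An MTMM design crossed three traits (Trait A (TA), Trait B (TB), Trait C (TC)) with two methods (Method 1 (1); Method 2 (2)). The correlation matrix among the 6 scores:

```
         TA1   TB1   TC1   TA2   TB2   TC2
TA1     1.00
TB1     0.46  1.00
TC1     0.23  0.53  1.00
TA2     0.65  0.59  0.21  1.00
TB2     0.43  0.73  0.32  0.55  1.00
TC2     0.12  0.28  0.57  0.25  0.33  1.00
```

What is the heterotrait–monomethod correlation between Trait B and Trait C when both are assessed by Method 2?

Different traits, same method: r(TB2, TC2) = 0.33.

0.33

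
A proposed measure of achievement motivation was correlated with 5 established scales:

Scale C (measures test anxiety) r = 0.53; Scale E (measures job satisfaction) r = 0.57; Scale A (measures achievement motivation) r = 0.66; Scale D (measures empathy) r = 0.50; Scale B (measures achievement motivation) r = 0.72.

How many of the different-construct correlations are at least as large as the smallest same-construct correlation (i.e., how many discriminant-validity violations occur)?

0

Convergent (same construct = achievement motivation): Scale A, Scale B.
Smallest convergent = 0.66. Discriminant values: 0.53, 0.57, 0.50; count ≥ 0.66 → 0.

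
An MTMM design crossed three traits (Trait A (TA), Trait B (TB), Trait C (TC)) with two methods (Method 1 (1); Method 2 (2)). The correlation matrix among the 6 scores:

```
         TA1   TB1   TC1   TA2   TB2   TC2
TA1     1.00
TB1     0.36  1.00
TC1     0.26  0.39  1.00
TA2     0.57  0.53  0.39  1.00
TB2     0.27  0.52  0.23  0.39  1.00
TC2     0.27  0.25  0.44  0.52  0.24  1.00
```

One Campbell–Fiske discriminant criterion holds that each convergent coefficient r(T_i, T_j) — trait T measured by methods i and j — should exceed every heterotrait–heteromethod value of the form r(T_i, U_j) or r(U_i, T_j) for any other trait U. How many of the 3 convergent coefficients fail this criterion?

Convergent coefficients and their comparison sets:
TA (methods 1·2): 0.57 vs {0.27, 0.53, 0.27, 0.39} → pass.
TB (methods 1·2): 0.52 vs {0.53, 0.27, 0.25, 0.23} → fail.
TC (methods 1·2): 0.44 vs {0.39, 0.27, 0.23, 0.25} → pass.
1 of 3 fail.

1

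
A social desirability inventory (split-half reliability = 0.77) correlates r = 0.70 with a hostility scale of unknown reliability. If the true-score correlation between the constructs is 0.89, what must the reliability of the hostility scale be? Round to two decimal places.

r_true = r_obs / √(r_xx · r_yy) ⇒ 0.89 = 0.70 / √(0.77 · r_yy).
√(0.77 · r_yy) = 0.70 / 0.89 = 0.7865; 0.77 · r_yy = 0.6186; r_yy = 0.6186 / 0.77 ≈ 0.80.

0.80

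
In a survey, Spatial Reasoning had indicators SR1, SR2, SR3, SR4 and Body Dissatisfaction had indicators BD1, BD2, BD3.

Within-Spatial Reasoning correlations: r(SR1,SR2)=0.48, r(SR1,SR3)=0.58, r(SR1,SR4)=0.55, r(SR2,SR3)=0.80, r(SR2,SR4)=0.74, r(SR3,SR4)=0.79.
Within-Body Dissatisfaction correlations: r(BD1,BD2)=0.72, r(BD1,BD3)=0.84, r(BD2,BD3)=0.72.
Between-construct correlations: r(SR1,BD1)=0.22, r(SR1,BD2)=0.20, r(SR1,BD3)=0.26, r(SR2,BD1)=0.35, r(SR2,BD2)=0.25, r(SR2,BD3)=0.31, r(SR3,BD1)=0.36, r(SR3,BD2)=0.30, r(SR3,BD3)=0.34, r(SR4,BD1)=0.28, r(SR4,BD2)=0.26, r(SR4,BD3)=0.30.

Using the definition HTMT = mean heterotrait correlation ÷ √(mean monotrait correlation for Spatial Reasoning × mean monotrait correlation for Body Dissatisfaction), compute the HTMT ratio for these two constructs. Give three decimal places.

Mean between = 3.43/12 = 0.2858.
Mean within-SR = 3.94/6 = 0.6567; mean within-BD = 2.28/3 = 0.7600.
Geometric mean = √(0.6567 × 0.7600) = 0.7065.
HTMT = 0.2858 / 0.7065 = 0.405.

0.405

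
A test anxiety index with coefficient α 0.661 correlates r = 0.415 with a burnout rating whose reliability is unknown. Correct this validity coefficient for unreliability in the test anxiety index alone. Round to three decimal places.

0.510

Single correction: r_c = r_obs / √r_xx = 0.415 / √0.661 = 0.415 / 0.8130 ≈ 0.510.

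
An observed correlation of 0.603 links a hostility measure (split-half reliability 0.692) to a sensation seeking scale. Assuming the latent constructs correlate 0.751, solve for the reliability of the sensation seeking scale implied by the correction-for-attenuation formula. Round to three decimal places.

r_true = r_obs / √(r_xx · r_yy) ⇒ 0.751 = 0.603 / √(0.692 · r_yy).
√(0.692 · r_yy) = 0.603 / 0.751 = 0.8029; 0.692 · r_yy = 0.6446; r_yy = 0.6446 / 0.692 ≈ 0.932.

0.932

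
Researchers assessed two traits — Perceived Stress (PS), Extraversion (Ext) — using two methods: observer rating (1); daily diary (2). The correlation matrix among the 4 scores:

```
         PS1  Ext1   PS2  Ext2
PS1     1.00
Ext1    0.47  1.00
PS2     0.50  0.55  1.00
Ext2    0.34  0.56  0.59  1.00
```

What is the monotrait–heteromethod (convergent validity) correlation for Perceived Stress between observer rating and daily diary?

0.50

Same trait (PS), different methods: r(PS1, PS2) = 0.50.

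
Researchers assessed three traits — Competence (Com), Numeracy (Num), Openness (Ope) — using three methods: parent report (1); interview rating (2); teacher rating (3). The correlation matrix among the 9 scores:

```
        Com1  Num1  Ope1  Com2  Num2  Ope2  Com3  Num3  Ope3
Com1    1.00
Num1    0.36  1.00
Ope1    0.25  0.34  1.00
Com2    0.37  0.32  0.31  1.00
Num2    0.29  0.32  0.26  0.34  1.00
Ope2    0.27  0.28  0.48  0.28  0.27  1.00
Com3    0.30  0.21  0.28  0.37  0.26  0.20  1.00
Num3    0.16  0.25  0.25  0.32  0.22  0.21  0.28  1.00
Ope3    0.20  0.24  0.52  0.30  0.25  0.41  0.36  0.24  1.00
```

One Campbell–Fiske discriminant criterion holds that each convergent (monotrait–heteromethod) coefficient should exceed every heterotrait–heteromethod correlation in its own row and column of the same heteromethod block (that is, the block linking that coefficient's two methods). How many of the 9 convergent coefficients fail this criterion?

3

Checking each validity diagonal entry against its comparison values:
Com (methods 1·2): 0.37 vs {0.29, 0.32, 0.27, 0.31} → pass.
Com (methods 1·3): 0.30 vs {0.16, 0.21, 0.20, 0.28} → pass.
Com (methods 2·3): 0.37 vs {0.32, 0.26, 0.30, 0.20} → pass.
Num (methods 1·2): 0.32 vs {0.32, 0.29, 0.28, 0.26} → fail.
Num (methods 1·3): 0.25 vs {0.21, 0.16, 0.24, 0.25} → fail.
Num (methods 2·3): 0.22 vs {0.26, 0.32, 0.25, 0.21} → fail.
Ope (methods 1·2): 0.48 vs {0.31, 0.27, 0.26, 0.28} → pass.
Ope (methods 1·3): 0.52 vs {0.28, 0.20, 0.25, 0.24} → pass.
Ope (methods 2·3): 0.41 vs {0.20, 0.30, 0.21, 0.25} → pass.
3 of 9 fail.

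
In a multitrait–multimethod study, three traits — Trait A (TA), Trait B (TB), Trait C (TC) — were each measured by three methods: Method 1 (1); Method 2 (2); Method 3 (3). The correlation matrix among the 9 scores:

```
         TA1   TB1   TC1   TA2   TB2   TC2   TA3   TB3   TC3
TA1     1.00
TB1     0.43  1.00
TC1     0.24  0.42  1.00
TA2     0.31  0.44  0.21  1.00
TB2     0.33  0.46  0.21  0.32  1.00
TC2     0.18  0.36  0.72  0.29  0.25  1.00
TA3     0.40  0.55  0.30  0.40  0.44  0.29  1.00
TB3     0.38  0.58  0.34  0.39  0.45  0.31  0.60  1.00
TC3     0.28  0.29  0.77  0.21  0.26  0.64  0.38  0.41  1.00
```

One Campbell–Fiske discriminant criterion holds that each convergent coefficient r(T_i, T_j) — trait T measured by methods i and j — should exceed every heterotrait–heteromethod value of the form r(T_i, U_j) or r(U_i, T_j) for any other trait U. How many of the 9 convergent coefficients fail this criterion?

Convergent coefficients and their comparison sets:
TA (methods 1·2): 0.31 vs {0.33, 0.44, 0.18, 0.21} → fail.
TA (methods 1·3): 0.40 vs {0.38, 0.55, 0.28, 0.30} → fail.
TA (methods 2·3): 0.40 vs {0.39, 0.44, 0.21, 0.29} → fail.
TB (methods 1·2): 0.46 vs {0.44, 0.33, 0.36, 0.21} → pass.
TB (methods 1·3): 0.58 vs {0.55, 0.38, 0.29, 0.34} → pass.
TB (methods 2·3): 0.45 vs {0.44, 0.39, 0.26, 0.31} → pass.
TC (methods 1·2): 0.72 vs {0.21, 0.18, 0.21, 0.36} → pass.
TC (methods 1·3): 0.77 vs {0.30, 0.28, 0.34, 0.29} → pass.
TC (methods 2·3): 0.64 vs {0.29, 0.21, 0.31, 0.26} → pass.
3 of 9 fail.

3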